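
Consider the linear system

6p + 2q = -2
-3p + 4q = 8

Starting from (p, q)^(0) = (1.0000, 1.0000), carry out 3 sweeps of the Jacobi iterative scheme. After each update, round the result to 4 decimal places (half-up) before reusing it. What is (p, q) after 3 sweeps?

Iteration 1:
  p = (-2 - (2)·1.0000) / (6) = -0.6667
  q = (8 - (-3)·1.0000) / (4) = 2.7500
Iteration 2:
  p = (-2 - (2)·2.7500) / (6) = -1.2500
  q = (8 - (-3)·-0.6667) / (4) = 1.5000
Iteration 3:
  p = (-2 - (2)·1.5000) / (6) = -0.8333
  q = (8 - (-3)·-1.2500) / (4) = 1.0625

(-0.8333, 1.0625)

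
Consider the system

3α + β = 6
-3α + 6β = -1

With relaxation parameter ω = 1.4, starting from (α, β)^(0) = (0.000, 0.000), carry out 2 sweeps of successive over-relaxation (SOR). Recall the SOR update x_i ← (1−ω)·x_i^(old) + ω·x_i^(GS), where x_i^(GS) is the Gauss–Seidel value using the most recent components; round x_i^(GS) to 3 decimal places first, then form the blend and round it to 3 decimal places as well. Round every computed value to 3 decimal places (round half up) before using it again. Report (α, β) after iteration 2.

(0.875, -0.311)

Iteration 1:
  α: GS value = (6 - (1)·0.000) / (3) = 2.000;  α ← (1−ω)·0.000 + ω·2.000 = 2.800
  β: GS value = (-1 - (-3)·2.800) / (6) = 1.233;  β ← (1−ω)·0.000 + ω·1.233 = 1.726
Iteration 2:
  α: GS value = (6 - (1)·1.726) / (3) = 1.425;  α ← (1−ω)·2.800 + ω·1.425 = 0.875
  β: GS value = (-1 - (-3)·0.875) / (6) = 0.271;  β ← (1−ω)·1.726 + ω·0.271 = -0.311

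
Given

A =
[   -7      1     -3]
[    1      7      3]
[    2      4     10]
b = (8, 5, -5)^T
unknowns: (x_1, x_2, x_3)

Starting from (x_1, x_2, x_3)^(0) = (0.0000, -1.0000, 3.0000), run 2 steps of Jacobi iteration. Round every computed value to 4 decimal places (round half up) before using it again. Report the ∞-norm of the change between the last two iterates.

1.6959

Iteration 1:
  x_1 = (8 - (1)·-1.0000 - (-3)·3.0000) / (-7) = -2.5714
  x_2 = (5 - (1)·0.0000 - (3)·3.0000) / (7) = -0.5714
  x_3 = (-5 - (2)·0.0000 - (4)·-1.0000) / (10) = -0.1000
Iteration 2:
  x_1 = (8 - (1)·-0.5714 - (-3)·-0.1000) / (-7) = -1.1816
  x_2 = (5 - (1)·-2.5714 - (3)·-0.1000) / (7) = 1.1245
  x_3 = (-5 - (2)·-2.5714 - (4)·-0.5714) / (10) = 0.2428
Change: (1.3898, 1.6959, 0.3428) → max |·| = 1.6959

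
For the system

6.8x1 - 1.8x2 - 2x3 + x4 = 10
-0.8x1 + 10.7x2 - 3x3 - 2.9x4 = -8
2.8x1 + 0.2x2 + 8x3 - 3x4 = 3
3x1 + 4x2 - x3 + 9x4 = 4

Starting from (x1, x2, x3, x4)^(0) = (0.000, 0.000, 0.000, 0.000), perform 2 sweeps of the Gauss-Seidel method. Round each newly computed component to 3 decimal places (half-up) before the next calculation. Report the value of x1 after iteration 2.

1.232

Iteration 1:
  x1 = (10 - (-1.8)·0.000 - (-2)·0.000 - (1)·0.000) / (6.8) = 1.471
  x2 = (-8 - (-0.8)·1.471 - (-3)·0.000 - (-2.9)·0.000) / (10.7) = -0.638
  x3 = (3 - (2.8)·1.471 - (0.2)·-0.638 - (-3)·0.000) / (8) = -0.124
  x4 = (4 - (3)·1.471 - (4)·-0.638 - (-1)·-0.124) / (9) = 0.224
Iteration 2:
  x1 = (10 - (-1.8)·-0.638 - (-2)·-0.124 - (1)·0.224) / (6.8) = 1.232
  x2 = (-8 - (-0.8)·1.232 - (-3)·-0.124 - (-2.9)·0.224) / (10.7) = -0.630
  x3 = (3 - (2.8)·1.232 - (0.2)·-0.630 - (-3)·0.224) / (8) = 0.044
  x4 = (4 - (3)·1.232 - (4)·-0.630 - (-1)·0.044) / (9) = 0.319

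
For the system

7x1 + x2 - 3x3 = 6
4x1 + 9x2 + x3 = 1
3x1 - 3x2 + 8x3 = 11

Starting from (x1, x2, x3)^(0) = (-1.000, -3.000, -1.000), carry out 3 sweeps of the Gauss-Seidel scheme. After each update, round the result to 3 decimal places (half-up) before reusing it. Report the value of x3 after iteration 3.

Iteration 1:
  x1 = (6 - (1)·-3.000 - (-3)·-1.000) / (7) = 0.857
  x2 = (1 - (4)·0.857 - (1)·-1.000) / (9) = -0.159
  x3 = (11 - (3)·0.857 - (-3)·-0.159) / (8) = 0.994
Iteration 2:
  x1 = (6 - (1)·-0.159 - (-3)·0.994) / (7) = 1.306
  x2 = (1 - (4)·1.306 - (1)·0.994) / (9) = -0.580
  x3 = (11 - (3)·1.306 - (-3)·-0.580) / (8) = 0.668
Iteration 3:
  x1 = (6 - (1)·-0.580 - (-3)·0.668) / (7) = 1.226
  x2 = (1 - (4)·1.226 - (1)·0.668) / (9) = -0.508
  x3 = (11 - (3)·1.226 - (-3)·-0.508) / (8) = 0.725

0.725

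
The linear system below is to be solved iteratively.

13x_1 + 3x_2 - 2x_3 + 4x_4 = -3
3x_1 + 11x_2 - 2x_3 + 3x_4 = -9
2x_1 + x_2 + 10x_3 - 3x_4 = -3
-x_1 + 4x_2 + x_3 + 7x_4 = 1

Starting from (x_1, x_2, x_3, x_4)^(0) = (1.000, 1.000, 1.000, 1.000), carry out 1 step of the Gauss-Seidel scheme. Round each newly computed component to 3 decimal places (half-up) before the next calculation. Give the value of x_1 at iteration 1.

Iteration 1:
  x_1 = (-3 - (3)·1.000 - (-2)·1.000 - (4)·1.000) / (13) = -0.615
  x_2 = (-9 - (3)·-0.615 - (-2)·1.000 - (3)·1.000) / (11) = -0.741
  x_3 = (-3 - (2)·-0.615 - (1)·-0.741 - (-3)·1.000) / (10) = 0.197
  x_4 = (1 - (-1)·-0.615 - (4)·-0.741 - (1)·0.197) / (7) = 0.450

-0.615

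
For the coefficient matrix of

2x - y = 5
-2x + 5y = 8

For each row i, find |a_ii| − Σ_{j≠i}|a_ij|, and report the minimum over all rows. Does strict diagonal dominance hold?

1

row 1: |2| − (1) = 1
row 2: |5| − (2) = 3
minimum over rows = 1 → strictly diagonally dominant (convergence guaranteed)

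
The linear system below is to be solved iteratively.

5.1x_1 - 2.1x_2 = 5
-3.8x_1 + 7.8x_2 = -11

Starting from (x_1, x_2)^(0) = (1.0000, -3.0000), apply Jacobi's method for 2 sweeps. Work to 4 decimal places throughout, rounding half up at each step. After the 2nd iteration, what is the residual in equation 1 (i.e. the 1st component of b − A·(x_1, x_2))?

-1.2838

Iteration 1:
  x_1 = (5 - (-2.1)·-3.0000) / (5.1) = -0.2549
  x_2 = (-11 - (-3.8)·1.0000) / (7.8) = -0.9231
Iteration 2:
  x_1 = (5 - (-2.1)·-0.9231) / (5.1) = 0.6003
  x_2 = (-11 - (-3.8)·-0.2549) / (7.8) = -1.5344
Residual b − A·x = (-1.2838, 3.2495)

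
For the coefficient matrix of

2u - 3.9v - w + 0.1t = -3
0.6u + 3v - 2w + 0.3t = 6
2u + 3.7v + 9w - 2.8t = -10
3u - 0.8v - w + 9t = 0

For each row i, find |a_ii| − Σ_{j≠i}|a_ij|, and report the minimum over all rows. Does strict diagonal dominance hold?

row 1: |2| − (3.9+1+0.1) = -3
row 2: |3| − (0.6+2+0.3) = 0.1
row 3: |9| − (2+3.7+2.8) = 0.5
row 4: |9| − (3+0.8+1) = 4.2
minimum over rows = -3 → not strictly diagonally dominant

-3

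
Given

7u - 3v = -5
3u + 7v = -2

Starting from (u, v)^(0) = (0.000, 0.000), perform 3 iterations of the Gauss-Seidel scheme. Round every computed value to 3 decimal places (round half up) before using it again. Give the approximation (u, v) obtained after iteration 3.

(-0.707, 0.017)

Iteration 1:
  u = (-5 - (-3)·0.000) / (7) = -0.714
  v = (-2 - (3)·-0.714) / (7) = 0.020
Iteration 2:
  u = (-5 - (-3)·0.020) / (7) = -0.706
  v = (-2 - (3)·-0.706) / (7) = 0.017
Iteration 3:
  u = (-5 - (-3)·0.017) / (7) = -0.707
  v = (-2 - (3)·-0.707) / (7) = 0.017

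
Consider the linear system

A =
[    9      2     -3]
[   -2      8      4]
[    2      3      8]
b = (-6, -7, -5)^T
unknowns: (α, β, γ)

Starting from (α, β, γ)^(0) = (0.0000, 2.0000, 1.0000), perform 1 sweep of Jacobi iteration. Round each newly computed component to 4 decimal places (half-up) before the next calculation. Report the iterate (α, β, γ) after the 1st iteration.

(-0.7778, -1.3750, -1.3750)

Iteration 1:
  α = (-6 - (2)·2.0000 - (-3)·1.0000) / (9) = -0.7778
  β = (-7 - (-2)·0.0000 - (4)·1.0000) / (8) = -1.3750
  γ = (-5 - (2)·0.0000 - (3)·2.0000) / (8) = -1.3750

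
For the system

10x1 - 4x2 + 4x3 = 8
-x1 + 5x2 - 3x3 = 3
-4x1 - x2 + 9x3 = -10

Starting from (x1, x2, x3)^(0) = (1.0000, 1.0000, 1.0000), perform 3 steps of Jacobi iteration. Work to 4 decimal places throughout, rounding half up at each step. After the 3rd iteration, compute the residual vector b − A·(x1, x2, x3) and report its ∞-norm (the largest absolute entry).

Iteration 1:
  x1 = (8 - (-4)·1.0000 - (4)·1.0000) / (10) = 0.8000
  x2 = (3 - (-1)·1.0000 - (-3)·1.0000) / (5) = 1.4000
  x3 = (-10 - (-4)·1.0000 - (-1)·1.0000) / (9) = -0.5556
Iteration 2:
  x1 = (8 - (-4)·1.4000 - (4)·-0.5556) / (10) = 1.5822
  x2 = (3 - (-1)·0.8000 - (-3)·-0.5556) / (5) = 0.4266
  x3 = (-10 - (-4)·0.8000 - (-1)·1.4000) / (9) = -0.6000
Iteration 3:
  x1 = (8 - (-4)·0.4266 - (4)·-0.6000) / (10) = 1.2106
  x2 = (3 - (-1)·1.5822 - (-3)·-0.6000) / (5) = 0.5564
  x3 = (-10 - (-4)·1.5822 - (-1)·0.4266) / (9) = -0.3605
Residual b − A·x = (-0.4384, 0.3471, -1.3567); ∞-norm = 1.3567

1.3567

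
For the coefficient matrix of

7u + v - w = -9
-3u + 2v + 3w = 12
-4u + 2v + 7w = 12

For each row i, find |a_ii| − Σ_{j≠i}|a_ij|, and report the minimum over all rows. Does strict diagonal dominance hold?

-4

row 1: |7| − (1+1) = 5
row 2: |2| − (3+3) = -4
row 3: |7| − (4+2) = 1
minimum over rows = -4 → not strictly diagonally dominant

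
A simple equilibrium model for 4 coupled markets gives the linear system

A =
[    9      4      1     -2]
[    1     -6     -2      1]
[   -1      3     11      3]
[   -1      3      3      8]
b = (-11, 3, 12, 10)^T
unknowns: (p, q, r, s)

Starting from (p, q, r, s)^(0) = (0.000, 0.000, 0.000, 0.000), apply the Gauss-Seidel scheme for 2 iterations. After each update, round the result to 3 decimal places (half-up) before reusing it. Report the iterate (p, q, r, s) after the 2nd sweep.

(-0.835, -0.876, 1.002, 1.098)

Iteration 1:
  p = (-11 - (4)·0.000 - (1)·0.000 - (-2)·0.000) / (9) = -1.222
  q = (3 - (1)·-1.222 - (-2)·0.000 - (1)·0.000) / (-6) = -0.704
  r = (12 - (-1)·-1.222 - (3)·-0.704 - (3)·0.000) / (11) = 1.172
  s = (10 - (-1)·-1.222 - (3)·-0.704 - (3)·1.172) / (8) = 0.922
Iteration 2:
  p = (-11 - (4)·-0.704 - (1)·1.172 - (-2)·0.922) / (9) = -0.835
  q = (3 - (1)·-0.835 - (-2)·1.172 - (1)·0.922) / (-6) = -0.876
  r = (12 - (-1)·-0.835 - (3)·-0.876 - (3)·0.922) / (11) = 1.002
  s = (10 - (-1)·-0.835 - (3)·-0.876 - (3)·1.002) / (8) = 1.098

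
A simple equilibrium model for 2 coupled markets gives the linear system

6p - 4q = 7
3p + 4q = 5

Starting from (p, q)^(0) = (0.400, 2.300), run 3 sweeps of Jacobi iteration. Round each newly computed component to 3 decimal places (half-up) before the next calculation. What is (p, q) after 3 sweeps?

(0.650, -0.100)

Iteration 1:
  p = (7 - (-4)·2.300) / (6) = 2.700
  q = (5 - (3)·0.400) / (4) = 0.950
Iteration 2:
  p = (7 - (-4)·0.950) / (6) = 1.800
  q = (5 - (3)·2.700) / (4) = -0.775
Iteration 3:
  p = (7 - (-4)·-0.775) / (6) = 0.650
  q = (5 - (3)·1.800) / (4) = -0.100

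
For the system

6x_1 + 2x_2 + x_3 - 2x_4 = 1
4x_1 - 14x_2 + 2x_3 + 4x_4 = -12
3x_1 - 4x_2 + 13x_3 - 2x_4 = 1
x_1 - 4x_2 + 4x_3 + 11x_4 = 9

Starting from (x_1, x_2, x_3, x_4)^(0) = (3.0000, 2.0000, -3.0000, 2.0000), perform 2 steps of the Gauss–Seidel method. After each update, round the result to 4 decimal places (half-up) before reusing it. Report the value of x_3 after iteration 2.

0.6030

Iteration 1:
  x_1 = (1 - (2)·2.0000 - (1)·-3.0000 - (-2)·2.0000) / (6) = 0.6667
  x_2 = (-12 - (4)·0.6667 - (2)·-3.0000 - (4)·2.0000) / (-14) = 1.1905
  x_3 = (1 - (3)·0.6667 - (-4)·1.1905 - (-2)·2.0000) / (13) = 0.5971
  x_4 = (9 - (1)·0.6667 - (-4)·1.1905 - (4)·0.5971) / (11) = 0.9734
Iteration 2:
  x_1 = (1 - (2)·1.1905 - (1)·0.5971 - (-2)·0.9734) / (6) = -0.0052
  x_2 = (-12 - (4)·-0.0052 - (2)·0.5971 - (4)·0.9734) / (-14) = 1.2191
  x_3 = (1 - (3)·-0.0052 - (-4)·1.2191 - (-2)·0.9734) / (13) = 0.6030
  x_4 = (9 - (1)·-0.0052 - (-4)·1.2191 - (4)·0.6030) / (11) = 1.0427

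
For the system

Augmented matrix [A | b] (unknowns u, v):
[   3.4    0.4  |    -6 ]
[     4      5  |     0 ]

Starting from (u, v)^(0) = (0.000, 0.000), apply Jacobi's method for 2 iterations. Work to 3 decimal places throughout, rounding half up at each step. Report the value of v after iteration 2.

Iteration 1:
  u = (-6 - (0.4)·0.000) / (3.4) = -1.765
  v = (0 - (4)·0.000) / (5) = 0.000
Iteration 2:
  u = (-6 - (0.4)·0.000) / (3.4) = -1.765
  v = (0 - (4)·-1.765) / (5) = 1.412

1.412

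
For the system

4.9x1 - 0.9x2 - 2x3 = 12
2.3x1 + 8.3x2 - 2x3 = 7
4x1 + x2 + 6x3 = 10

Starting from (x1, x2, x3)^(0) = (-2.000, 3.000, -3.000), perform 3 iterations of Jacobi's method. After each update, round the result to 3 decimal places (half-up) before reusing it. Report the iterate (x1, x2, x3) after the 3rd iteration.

Iteration 1:
  x1 = (12 - (-0.9)·3.000 - (-2)·-3.000) / (4.9) = 1.776
  x2 = (7 - (2.3)·-2.000 - (-2)·-3.000) / (8.3) = 0.675
  x3 = (10 - (4)·-2.000 - (1)·3.000) / (6) = 2.500
Iteration 2:
  x1 = (12 - (-0.9)·0.675 - (-2)·2.500) / (4.9) = 3.593
  x2 = (7 - (2.3)·1.776 - (-2)·2.500) / (8.3) = 0.954
  x3 = (10 - (4)·1.776 - (1)·0.675) / (6) = 0.370
Iteration 3:
  x1 = (12 - (-0.9)·0.954 - (-2)·0.370) / (4.9) = 2.775
  x2 = (7 - (2.3)·3.593 - (-2)·0.370) / (8.3) = -0.063
  x3 = (10 - (4)·3.593 - (1)·0.954) / (6) = -0.888

(2.775, -0.063, -0.888)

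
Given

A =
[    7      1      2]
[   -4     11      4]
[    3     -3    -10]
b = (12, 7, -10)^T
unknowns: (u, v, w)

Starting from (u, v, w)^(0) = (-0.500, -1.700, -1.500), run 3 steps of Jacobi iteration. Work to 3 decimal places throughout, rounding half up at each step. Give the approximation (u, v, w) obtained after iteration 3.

(1.166, 0.552, 1.052)

Iteration 1:
  u = (12 - (1)·-1.700 - (2)·-1.500) / (7) = 2.386
  v = (7 - (-4)·-0.500 - (4)·-1.500) / (11) = 1.000
  w = (-10 - (3)·-0.500 - (-3)·-1.700) / (-10) = 1.360
Iteration 2:
  u = (12 - (1)·1.000 - (2)·1.360) / (7) = 1.183
  v = (7 - (-4)·2.386 - (4)·1.360) / (11) = 1.009
  w = (-10 - (3)·2.386 - (-3)·1.000) / (-10) = 1.416
Iteration 3:
  u = (12 - (1)·1.009 - (2)·1.416) / (7) = 1.166
  v = (7 - (-4)·1.183 - (4)·1.416) / (11) = 0.552
  w = (-10 - (3)·1.183 - (-3)·1.009) / (-10) = 1.052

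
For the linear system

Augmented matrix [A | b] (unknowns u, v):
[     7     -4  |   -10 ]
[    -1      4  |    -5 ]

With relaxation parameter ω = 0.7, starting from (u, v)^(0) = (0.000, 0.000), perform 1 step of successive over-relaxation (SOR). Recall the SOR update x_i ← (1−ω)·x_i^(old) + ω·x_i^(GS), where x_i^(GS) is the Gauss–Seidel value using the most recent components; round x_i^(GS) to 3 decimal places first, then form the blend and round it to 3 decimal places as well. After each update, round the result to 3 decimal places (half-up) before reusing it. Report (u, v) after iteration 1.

(-1.000, -1.050)

Iteration 1:
  u: GS value = (-10 - (-4)·0.000) / (7) = -1.429;  u ← (1−ω)·0.000 + ω·-1.429 = -1.000
  v: GS value = (-5 - (-1)·-1.000) / (4) = -1.500;  v ← (1−ω)·0.000 + ω·-1.500 = -1.050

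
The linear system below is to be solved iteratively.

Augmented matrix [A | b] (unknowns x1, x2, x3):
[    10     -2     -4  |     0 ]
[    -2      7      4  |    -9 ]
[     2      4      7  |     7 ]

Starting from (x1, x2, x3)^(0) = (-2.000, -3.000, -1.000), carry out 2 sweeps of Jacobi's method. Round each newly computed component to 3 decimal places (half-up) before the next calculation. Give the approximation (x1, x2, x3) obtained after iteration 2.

Iteration 1:
  x1 = (0 - (-2)·-3.000 - (-4)·-1.000) / (10) = -1.000
  x2 = (-9 - (-2)·-2.000 - (4)·-1.000) / (7) = -1.286
  x3 = (7 - (2)·-2.000 - (4)·-3.000) / (7) = 3.286
Iteration 2:
  x1 = (0 - (-2)·-1.286 - (-4)·3.286) / (10) = 1.057
  x2 = (-9 - (-2)·-1.000 - (4)·3.286) / (7) = -3.449
  x3 = (7 - (2)·-1.000 - (4)·-1.286) / (7) = 2.021

(1.057, -3.449, 2.021)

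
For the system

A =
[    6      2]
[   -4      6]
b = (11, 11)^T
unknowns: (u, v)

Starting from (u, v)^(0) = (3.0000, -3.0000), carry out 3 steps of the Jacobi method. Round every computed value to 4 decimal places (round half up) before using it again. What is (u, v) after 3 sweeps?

Iteration 1:
  u = (11 - (2)·-3.0000) / (6) = 2.8333
  v = (11 - (-4)·3.0000) / (6) = 3.8333
Iteration 2:
  u = (11 - (2)·3.8333) / (6) = 0.5556
  v = (11 - (-4)·2.8333) / (6) = 3.7222
Iteration 3:
  u = (11 - (2)·3.7222) / (6) = 0.5926
  v = (11 - (-4)·0.5556) / (6) = 2.2037

(0.5926, 2.2037)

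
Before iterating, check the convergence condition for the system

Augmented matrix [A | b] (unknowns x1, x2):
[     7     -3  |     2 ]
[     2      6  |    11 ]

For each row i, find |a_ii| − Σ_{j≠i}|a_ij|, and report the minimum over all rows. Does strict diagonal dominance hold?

row 1: |7| − (3) = 4
row 2: |6| − (2) = 4
minimum over rows = 4 → strictly diagonally dominant (convergence guaranteed)

4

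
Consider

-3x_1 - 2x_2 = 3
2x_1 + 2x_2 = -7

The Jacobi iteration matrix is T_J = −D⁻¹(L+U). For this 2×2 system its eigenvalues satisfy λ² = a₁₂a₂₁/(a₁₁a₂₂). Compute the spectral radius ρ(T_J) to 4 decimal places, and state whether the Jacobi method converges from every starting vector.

a₁₂a₂₁/(a₁₁a₂₂) = (-2)·(2) / ((-3)·(2)) = 0.666667
ρ = √|0.666667| = √0.666667 = 0.8165
ρ < 1, so Jacobi converges

0.8165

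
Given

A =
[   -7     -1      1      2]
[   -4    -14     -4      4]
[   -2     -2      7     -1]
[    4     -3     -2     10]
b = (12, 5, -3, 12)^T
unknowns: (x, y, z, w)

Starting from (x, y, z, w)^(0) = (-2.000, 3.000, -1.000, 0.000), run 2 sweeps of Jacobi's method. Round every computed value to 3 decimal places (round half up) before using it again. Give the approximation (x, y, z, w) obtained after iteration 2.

(-1.035, 1.108, -0.553, 2.236)

Iteration 1:
  x = (12 - (-1)·3.000 - (1)·-1.000 - (2)·0.000) / (-7) = -2.286
  y = (5 - (-4)·-2.000 - (-4)·-1.000 - (4)·0.000) / (-14) = 0.500
  z = (-3 - (-2)·-2.000 - (-2)·3.000 - (-1)·0.000) / (7) = -0.143
  w = (12 - (4)·-2.000 - (-3)·3.000 - (-2)·-1.000) / (10) = 2.700
Iteration 2:
  x = (12 - (-1)·0.500 - (1)·-0.143 - (2)·2.700) / (-7) = -1.035
  y = (5 - (-4)·-2.286 - (-4)·-0.143 - (4)·2.700) / (-14) = 1.108
  z = (-3 - (-2)·-2.286 - (-2)·0.500 - (-1)·2.700) / (7) = -0.553
  w = (12 - (4)·-2.286 - (-3)·0.500 - (-2)·-0.143) / (10) = 2.236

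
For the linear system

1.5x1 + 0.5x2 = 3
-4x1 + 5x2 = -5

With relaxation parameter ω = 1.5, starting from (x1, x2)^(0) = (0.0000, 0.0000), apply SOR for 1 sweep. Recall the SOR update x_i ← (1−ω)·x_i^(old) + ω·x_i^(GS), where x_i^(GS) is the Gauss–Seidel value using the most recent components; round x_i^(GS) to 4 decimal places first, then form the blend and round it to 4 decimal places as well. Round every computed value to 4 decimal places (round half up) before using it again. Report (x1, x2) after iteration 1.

Iteration 1:
  x1: GS value = (3 - (0.5)·0.0000) / (1.5) = 2.0000;  x1 ← (1−ω)·0.0000 + ω·2.0000 = 3.0000
  x2: GS value = (-5 - (-4)·3.0000) / (5) = 1.4000;  x2 ← (1−ω)·0.0000 + ω·1.4000 = 2.1000

(3.0000, 2.1000)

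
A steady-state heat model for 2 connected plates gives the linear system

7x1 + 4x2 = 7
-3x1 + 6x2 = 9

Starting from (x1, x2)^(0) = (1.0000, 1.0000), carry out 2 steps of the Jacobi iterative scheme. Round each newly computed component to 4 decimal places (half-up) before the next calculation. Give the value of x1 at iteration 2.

-0.1429

Iteration 1:
  x1 = (7 - (4)·1.0000) / (7) = 0.4286
  x2 = (9 - (-3)·1.0000) / (6) = 2.0000
Iteration 2:
  x1 = (7 - (4)·2.0000) / (7) = -0.1429
  x2 = (9 - (-3)·0.4286) / (6) = 1.7143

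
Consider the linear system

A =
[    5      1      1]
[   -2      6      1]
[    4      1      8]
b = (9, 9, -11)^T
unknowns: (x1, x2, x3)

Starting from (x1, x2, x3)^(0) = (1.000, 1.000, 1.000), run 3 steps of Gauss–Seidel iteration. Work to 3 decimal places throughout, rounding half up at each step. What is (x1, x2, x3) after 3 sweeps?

Iteration 1:
  x1 = (9 - (1)·1.000 - (1)·1.000) / (5) = 1.400
  x2 = (9 - (-2)·1.400 - (1)·1.000) / (6) = 1.800
  x3 = (-11 - (4)·1.400 - (1)·1.800) / (8) = -2.300
Iteration 2:
  x1 = (9 - (1)·1.800 - (1)·-2.300) / (5) = 1.900
  x2 = (9 - (-2)·1.900 - (1)·-2.300) / (6) = 2.517
  x3 = (-11 - (4)·1.900 - (1)·2.517) / (8) = -2.640
Iteration 3:
  x1 = (9 - (1)·2.517 - (1)·-2.640) / (5) = 1.825
  x2 = (9 - (-2)·1.825 - (1)·-2.640) / (6) = 2.548
  x3 = (-11 - (4)·1.825 - (1)·2.548) / (8) = -2.606

(1.825, 2.548, -2.606)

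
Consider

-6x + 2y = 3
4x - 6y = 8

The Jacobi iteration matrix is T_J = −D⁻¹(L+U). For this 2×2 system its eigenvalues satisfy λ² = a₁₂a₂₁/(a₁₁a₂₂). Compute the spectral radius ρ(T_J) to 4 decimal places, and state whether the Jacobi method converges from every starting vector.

a₁₂a₂₁/(a₁₁a₂₂) = (2)·(4) / ((-6)·(-6)) = 0.222222
ρ = √|0.222222| = √0.222222 = 0.4714
ρ < 1, so Jacobi converges

0.4714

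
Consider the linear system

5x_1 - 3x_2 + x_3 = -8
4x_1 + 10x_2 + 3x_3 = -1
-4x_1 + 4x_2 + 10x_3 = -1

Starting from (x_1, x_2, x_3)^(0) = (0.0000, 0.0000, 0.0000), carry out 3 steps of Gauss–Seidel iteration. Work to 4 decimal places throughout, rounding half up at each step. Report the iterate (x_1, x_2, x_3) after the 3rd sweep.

Iteration 1:
  x_1 = (-8 - (-3)·0.0000 - (1)·0.0000) / (5) = -1.6000
  x_2 = (-1 - (4)·-1.6000 - (3)·0.0000) / (10) = 0.5400
  x_3 = (-1 - (-4)·-1.6000 - (4)·0.5400) / (10) = -0.9560
Iteration 2:
  x_1 = (-8 - (-3)·0.5400 - (1)·-0.9560) / (5) = -1.0848
  x_2 = (-1 - (4)·-1.0848 - (3)·-0.9560) / (10) = 0.6207
  x_3 = (-1 - (-4)·-1.0848 - (4)·0.6207) / (10) = -0.7822
Iteration 3:
  x_1 = (-8 - (-3)·0.6207 - (1)·-0.7822) / (5) = -1.0711
  x_2 = (-1 - (4)·-1.0711 - (3)·-0.7822) / (10) = 0.5631
  x_3 = (-1 - (-4)·-1.0711 - (4)·0.5631) / (10) = -0.7537

(-1.0711, 0.5631, -0.7537)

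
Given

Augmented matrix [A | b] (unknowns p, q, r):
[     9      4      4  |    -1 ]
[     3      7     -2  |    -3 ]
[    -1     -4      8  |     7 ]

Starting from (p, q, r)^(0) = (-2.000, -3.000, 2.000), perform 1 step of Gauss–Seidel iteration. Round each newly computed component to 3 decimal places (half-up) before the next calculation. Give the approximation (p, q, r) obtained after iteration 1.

(0.333, 0.000, 0.917)

Iteration 1:
  p = (-1 - (4)·-3.000 - (4)·2.000) / (9) = 0.333
  q = (-3 - (3)·0.333 - (-2)·2.000) / (7) = 0.000
  r = (7 - (-1)·0.333 - (-4)·0.000) / (8) = 0.917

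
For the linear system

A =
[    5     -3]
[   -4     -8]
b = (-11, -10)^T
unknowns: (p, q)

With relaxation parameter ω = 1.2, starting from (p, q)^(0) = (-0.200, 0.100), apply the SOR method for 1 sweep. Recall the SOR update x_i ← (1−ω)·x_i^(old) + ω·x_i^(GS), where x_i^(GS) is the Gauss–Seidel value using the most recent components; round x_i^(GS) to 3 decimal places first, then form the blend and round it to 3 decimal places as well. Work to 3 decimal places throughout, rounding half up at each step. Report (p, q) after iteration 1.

Iteration 1:
  p: GS value = (-11 - (-3)·0.100) / (5) = -2.140;  p ← (1−ω)·-0.200 + ω·-2.140 = -2.528
  q: GS value = (-10 - (-4)·-2.528) / (-8) = 2.514;  q ← (1−ω)·0.100 + ω·2.514 = 2.997

(-2.528, 2.997)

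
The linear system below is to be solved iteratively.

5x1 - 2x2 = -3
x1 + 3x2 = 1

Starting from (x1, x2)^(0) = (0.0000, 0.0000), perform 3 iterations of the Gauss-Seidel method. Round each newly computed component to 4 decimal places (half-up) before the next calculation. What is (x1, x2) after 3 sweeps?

Iteration 1:
  x1 = (-3 - (-2)·0.0000) / (5) = -0.6000
  x2 = (1 - (1)·-0.6000) / (3) = 0.5333
Iteration 2:
  x1 = (-3 - (-2)·0.5333) / (5) = -0.3867
  x2 = (1 - (1)·-0.3867) / (3) = 0.4622
Iteration 3:
  x1 = (-3 - (-2)·0.4622) / (5) = -0.4151
  x2 = (1 - (1)·-0.4151) / (3) = 0.4717

(-0.4151, 0.4717)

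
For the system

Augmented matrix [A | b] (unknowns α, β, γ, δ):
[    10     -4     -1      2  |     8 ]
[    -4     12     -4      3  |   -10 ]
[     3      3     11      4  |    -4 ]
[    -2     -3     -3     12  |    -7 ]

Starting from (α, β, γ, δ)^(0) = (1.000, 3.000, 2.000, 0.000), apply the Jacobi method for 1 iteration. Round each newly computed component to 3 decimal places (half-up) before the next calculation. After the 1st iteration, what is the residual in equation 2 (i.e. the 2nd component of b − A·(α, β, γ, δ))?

-11.523

Iteration 1:
  α = (8 - (-4)·3.000 - (-1)·2.000 - (2)·0.000) / (10) = 2.200
  β = (-10 - (-4)·1.000 - (-4)·2.000 - (3)·0.000) / (12) = 0.167
  γ = (-4 - (3)·1.000 - (3)·3.000 - (4)·0.000) / (11) = -1.455
  δ = (-7 - (-2)·1.000 - (-3)·3.000 - (-3)·2.000) / (12) = 0.833
Residual b − A·x = (-16.453, -11.523, 1.572, -16.460)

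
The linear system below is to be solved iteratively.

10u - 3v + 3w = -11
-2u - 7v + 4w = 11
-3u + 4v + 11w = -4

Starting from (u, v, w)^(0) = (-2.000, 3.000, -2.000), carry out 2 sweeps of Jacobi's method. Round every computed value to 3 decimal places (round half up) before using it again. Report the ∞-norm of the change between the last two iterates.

2.525

Iteration 1:
  u = (-11 - (-3)·3.000 - (3)·-2.000) / (10) = 0.400
  v = (11 - (-2)·-2.000 - (4)·-2.000) / (-7) = -2.143
  w = (-4 - (-3)·-2.000 - (4)·3.000) / (11) = -2.000
Iteration 2:
  u = (-11 - (-3)·-2.143 - (3)·-2.000) / (10) = -1.143
  v = (11 - (-2)·0.400 - (4)·-2.000) / (-7) = -2.829
  w = (-4 - (-3)·0.400 - (4)·-2.143) / (11) = 0.525
Change: (-1.543, -0.686, 2.525) → max |·| = 2.525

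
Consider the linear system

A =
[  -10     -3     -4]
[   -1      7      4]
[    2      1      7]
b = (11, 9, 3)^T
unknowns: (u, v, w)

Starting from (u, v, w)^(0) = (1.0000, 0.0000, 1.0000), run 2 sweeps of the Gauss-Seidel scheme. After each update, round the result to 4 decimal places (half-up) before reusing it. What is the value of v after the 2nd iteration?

0.6133

Iteration 1:
  u = (11 - (-3)·0.0000 - (-4)·1.0000) / (-10) = -1.5000
  v = (9 - (-1)·-1.5000 - (4)·1.0000) / (7) = 0.5000
  w = (3 - (2)·-1.5000 - (1)·0.5000) / (7) = 0.7857
Iteration 2:
  u = (11 - (-3)·0.5000 - (-4)·0.7857) / (-10) = -1.5643
  v = (9 - (-1)·-1.5643 - (4)·0.7857) / (7) = 0.6133
  w = (3 - (2)·-1.5643 - (1)·0.6133) / (7) = 0.7879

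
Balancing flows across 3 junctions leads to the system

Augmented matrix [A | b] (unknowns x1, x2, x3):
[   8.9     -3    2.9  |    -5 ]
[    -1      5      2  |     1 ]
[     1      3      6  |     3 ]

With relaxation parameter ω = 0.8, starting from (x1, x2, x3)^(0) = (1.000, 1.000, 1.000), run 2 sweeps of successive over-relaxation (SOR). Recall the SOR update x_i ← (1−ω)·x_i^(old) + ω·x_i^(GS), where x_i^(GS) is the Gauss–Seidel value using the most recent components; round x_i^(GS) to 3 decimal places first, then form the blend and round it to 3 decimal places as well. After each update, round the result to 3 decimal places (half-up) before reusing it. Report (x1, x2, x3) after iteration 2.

Iteration 1:
  x1: GS value = (-5 - (-3)·1.000 - (2.9)·1.000) / (8.9) = -0.551;  x1 ← (1−ω)·1.000 + ω·-0.551 = -0.241
  x2: GS value = (1 - (-1)·-0.241 - (2)·1.000) / (5) = -0.248;  x2 ← (1−ω)·1.000 + ω·-0.248 = 0.002
  x3: GS value = (3 - (1)·-0.241 - (3)·0.002) / (6) = 0.539;  x3 ← (1−ω)·1.000 + ω·0.539 = 0.631
Iteration 2:
  x1: GS value = (-5 - (-3)·0.002 - (2.9)·0.631) / (8.9) = -0.767;  x1 ← (1−ω)·-0.241 + ω·-0.767 = -0.662
  x2: GS value = (1 - (-1)·-0.662 - (2)·0.631) / (5) = -0.185;  x2 ← (1−ω)·0.002 + ω·-0.185 = -0.148
  x3: GS value = (3 - (1)·-0.662 - (3)·-0.148) / (6) = 0.684;  x3 ← (1−ω)·0.631 + ω·0.684 = 0.673

(-0.662, -0.148, 0.673)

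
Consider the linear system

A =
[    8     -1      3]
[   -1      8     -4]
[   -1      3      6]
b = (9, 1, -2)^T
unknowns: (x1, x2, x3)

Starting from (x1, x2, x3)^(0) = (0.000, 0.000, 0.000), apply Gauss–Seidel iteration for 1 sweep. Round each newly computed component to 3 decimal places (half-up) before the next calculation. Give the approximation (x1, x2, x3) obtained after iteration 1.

Iteration 1:
  x1 = (9 - (-1)·0.000 - (3)·0.000) / (8) = 1.125
  x2 = (1 - (-1)·1.125 - (-4)·0.000) / (8) = 0.266
  x3 = (-2 - (-1)·1.125 - (3)·0.266) / (6) = -0.279

(1.125, 0.266, -0.279)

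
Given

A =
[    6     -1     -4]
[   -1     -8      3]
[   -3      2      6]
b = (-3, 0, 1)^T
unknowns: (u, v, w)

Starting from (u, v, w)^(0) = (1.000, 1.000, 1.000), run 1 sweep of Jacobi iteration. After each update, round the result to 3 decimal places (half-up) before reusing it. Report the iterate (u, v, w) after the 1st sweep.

(0.333, 0.250, 0.333)

Iteration 1:
  u = (-3 - (-1)·1.000 - (-4)·1.000) / (6) = 0.333
  v = (0 - (-1)·1.000 - (3)·1.000) / (-8) = 0.250
  w = (1 - (-3)·1.000 - (2)·1.000) / (6) = 0.333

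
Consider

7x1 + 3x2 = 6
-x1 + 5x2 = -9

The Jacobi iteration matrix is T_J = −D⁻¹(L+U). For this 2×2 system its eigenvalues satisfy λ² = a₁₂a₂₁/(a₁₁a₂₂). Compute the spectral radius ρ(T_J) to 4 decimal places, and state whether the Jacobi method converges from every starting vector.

0.2928

a₁₂a₂₁/(a₁₁a₂₂) = (3)·(-1) / ((7)·(5)) = -0.085714
ρ = √|-0.085714| = √0.085714 = 0.2928
ρ < 1, so Jacobi converges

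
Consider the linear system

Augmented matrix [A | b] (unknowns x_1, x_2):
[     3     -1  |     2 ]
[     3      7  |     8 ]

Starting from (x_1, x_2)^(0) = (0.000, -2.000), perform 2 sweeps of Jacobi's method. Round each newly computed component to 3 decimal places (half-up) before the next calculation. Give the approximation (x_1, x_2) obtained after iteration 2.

(1.048, 1.143)

Iteration 1:
  x_1 = (2 - (-1)·-2.000) / (3) = 0.000
  x_2 = (8 - (3)·0.000) / (7) = 1.143
Iteration 2:
  x_1 = (2 - (-1)·1.143) / (3) = 1.048
  x_2 = (8 - (3)·0.000) / (7) = 1.143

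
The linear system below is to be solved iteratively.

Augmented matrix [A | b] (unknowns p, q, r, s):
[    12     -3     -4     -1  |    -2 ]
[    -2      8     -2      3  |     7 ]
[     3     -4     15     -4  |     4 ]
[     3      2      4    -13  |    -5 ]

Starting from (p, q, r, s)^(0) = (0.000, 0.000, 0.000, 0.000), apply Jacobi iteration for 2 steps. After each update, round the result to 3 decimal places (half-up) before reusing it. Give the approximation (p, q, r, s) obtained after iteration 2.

Iteration 1:
  p = (-2 - (-3)·0.000 - (-4)·0.000 - (-1)·0.000) / (12) = -0.167
  q = (7 - (-2)·0.000 - (-2)·0.000 - (3)·0.000) / (8) = 0.875
  r = (4 - (3)·0.000 - (-4)·0.000 - (-4)·0.000) / (15) = 0.267
  s = (-5 - (3)·0.000 - (2)·0.000 - (4)·0.000) / (-13) = 0.385
Iteration 2:
  p = (-2 - (-3)·0.875 - (-4)·0.267 - (-1)·0.385) / (12) = 0.173
  q = (7 - (-2)·-0.167 - (-2)·0.267 - (3)·0.385) / (8) = 0.756
  r = (4 - (3)·-0.167 - (-4)·0.875 - (-4)·0.385) / (15) = 0.636
  s = (-5 - (3)·-0.167 - (2)·0.875 - (4)·0.267) / (-13) = 0.563

(0.173, 0.756, 0.636, 0.563)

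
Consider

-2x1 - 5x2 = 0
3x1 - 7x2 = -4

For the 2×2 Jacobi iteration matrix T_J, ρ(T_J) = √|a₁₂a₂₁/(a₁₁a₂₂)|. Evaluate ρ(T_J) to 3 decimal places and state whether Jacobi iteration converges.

a₁₂a₂₁/(a₁₁a₂₂) = (-5)·(3) / ((-2)·(-7)) = -1.071429
ρ = √|-1.071429| = √1.071429 = 1.035
ρ > 1, so Jacobi diverges

1.035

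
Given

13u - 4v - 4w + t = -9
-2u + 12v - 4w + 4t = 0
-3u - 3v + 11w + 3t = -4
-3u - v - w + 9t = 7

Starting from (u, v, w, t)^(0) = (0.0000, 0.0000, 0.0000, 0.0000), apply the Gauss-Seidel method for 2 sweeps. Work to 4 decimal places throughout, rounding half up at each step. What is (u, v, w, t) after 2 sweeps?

(-0.9436, -0.5083, -0.8876, 0.3081)

Iteration 1:
  u = (-9 - (-4)·0.0000 - (-4)·0.0000 - (1)·0.0000) / (13) = -0.6923
  v = (0 - (-2)·-0.6923 - (-4)·0.0000 - (4)·0.0000) / (12) = -0.1154
  w = (-4 - (-3)·-0.6923 - (-3)·-0.1154 - (3)·0.0000) / (11) = -0.5839
  t = (7 - (-3)·-0.6923 - (-1)·-0.1154 - (-1)·-0.5839) / (9) = 0.4693
Iteration 2:
  u = (-9 - (-4)·-0.1154 - (-4)·-0.5839 - (1)·0.4693) / (13) = -0.9436
  v = (0 - (-2)·-0.9436 - (-4)·-0.5839 - (4)·0.4693) / (12) = -0.5083
  w = (-4 - (-3)·-0.9436 - (-3)·-0.5083 - (3)·0.4693) / (11) = -0.8876
  t = (7 - (-3)·-0.9436 - (-1)·-0.5083 - (-1)·-0.8876) / (9) = 0.3081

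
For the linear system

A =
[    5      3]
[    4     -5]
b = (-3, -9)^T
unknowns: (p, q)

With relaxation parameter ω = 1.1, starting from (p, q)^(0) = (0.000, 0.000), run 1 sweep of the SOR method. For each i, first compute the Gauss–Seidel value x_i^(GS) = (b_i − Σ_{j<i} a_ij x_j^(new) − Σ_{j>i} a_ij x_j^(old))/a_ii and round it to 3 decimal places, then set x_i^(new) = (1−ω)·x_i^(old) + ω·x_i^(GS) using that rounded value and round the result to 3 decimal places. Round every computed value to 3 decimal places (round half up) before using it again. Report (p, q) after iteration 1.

Iteration 1:
  p: GS value = (-3 - (3)·0.000) / (5) = -0.600;  p ← (1−ω)·0.000 + ω·-0.600 = -0.660
  q: GS value = (-9 - (4)·-0.660) / (-5) = 1.272;  q ← (1−ω)·0.000 + ω·1.272 = 1.399

(-0.660, 1.399)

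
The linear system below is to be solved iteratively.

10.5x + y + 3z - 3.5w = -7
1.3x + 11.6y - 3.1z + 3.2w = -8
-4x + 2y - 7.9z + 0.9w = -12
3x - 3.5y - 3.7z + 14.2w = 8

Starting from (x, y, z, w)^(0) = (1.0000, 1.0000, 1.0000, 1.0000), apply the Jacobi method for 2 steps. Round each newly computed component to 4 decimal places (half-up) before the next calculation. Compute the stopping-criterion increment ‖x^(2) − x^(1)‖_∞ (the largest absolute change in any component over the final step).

Iteration 1:
  x = (-7 - (1)·1.0000 - (3)·1.0000 - (-3.5)·1.0000) / (10.5) = -0.7143
  y = (-8 - (1.3)·1.0000 - (-3.1)·1.0000 - (3.2)·1.0000) / (11.6) = -0.8103
  z = (-12 - (-4)·1.0000 - (2)·1.0000 - (0.9)·1.0000) / (-7.9) = 1.3797
  w = (8 - (3)·1.0000 - (-3.5)·1.0000 - (-3.7)·1.0000) / (14.2) = 0.8592
Iteration 2:
  x = (-7 - (1)·-0.8103 - (3)·1.3797 - (-3.5)·0.8592) / (10.5) = -0.6973
  y = (-8 - (1.3)·-0.7143 - (-3.1)·1.3797 - (3.2)·0.8592) / (11.6) = -0.4779
  z = (-12 - (-4)·-0.7143 - (2)·-0.8103 - (0.9)·0.8592) / (-7.9) = 1.7734
  w = (8 - (3)·-0.7143 - (-3.5)·-0.8103 - (-3.7)·1.3797) / (14.2) = 0.8741
Change: (0.0170, 0.3324, 0.3937, 0.0149) → max |·| = 0.3937

0.3937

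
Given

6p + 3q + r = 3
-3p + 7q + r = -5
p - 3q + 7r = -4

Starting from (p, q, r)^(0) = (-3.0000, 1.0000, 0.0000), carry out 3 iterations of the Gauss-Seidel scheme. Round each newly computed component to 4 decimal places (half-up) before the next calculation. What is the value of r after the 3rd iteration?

Iteration 1:
  p = (3 - (3)·1.0000 - (1)·0.0000) / (6) = 0.0000
  q = (-5 - (-3)·0.0000 - (1)·0.0000) / (7) = -0.7143
  r = (-4 - (1)·0.0000 - (-3)·-0.7143) / (7) = -0.8776
Iteration 2:
  p = (3 - (3)·-0.7143 - (1)·-0.8776) / (6) = 1.0034
  q = (-5 - (-3)·1.0034 - (1)·-0.8776) / (7) = -0.1589
  r = (-4 - (1)·1.0034 - (-3)·-0.1589) / (7) = -0.7829
Iteration 3:
  p = (3 - (3)·-0.1589 - (1)·-0.7829) / (6) = 0.7099
  q = (-5 - (-3)·0.7099 - (1)·-0.7829) / (7) = -0.2982
  r = (-4 - (1)·0.7099 - (-3)·-0.2982) / (7) = -0.8006

-0.8006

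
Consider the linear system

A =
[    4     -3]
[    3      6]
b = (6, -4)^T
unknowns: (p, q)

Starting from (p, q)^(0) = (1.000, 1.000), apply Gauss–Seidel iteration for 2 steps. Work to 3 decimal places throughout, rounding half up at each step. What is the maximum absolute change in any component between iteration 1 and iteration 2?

2.094

Iteration 1:
  p = (6 - (-3)·1.000) / (4) = 2.250
  q = (-4 - (3)·2.250) / (6) = -1.792
Iteration 2:
  p = (6 - (-3)·-1.792) / (4) = 0.156
  q = (-4 - (3)·0.156) / (6) = -0.745
Change: (-2.094, 1.047) → max |·| = 2.094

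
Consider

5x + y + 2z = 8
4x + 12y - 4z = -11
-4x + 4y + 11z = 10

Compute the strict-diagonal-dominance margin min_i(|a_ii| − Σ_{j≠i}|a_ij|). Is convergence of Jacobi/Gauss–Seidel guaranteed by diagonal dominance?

row 1: |5| − (1+2) = 2
row 2: |12| − (4+4) = 4
row 3: |11| − (4+4) = 3
minimum over rows = 2 → strictly diagonally dominant (convergence guaranteed)

2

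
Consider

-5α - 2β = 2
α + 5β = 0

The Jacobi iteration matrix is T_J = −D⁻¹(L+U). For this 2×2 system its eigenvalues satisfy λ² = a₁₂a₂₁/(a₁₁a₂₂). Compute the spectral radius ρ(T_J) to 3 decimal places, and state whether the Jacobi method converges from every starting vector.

a₁₂a₂₁/(a₁₁a₂₂) = (-2)·(1) / ((-5)·(5)) = 0.080000
ρ = √|0.080000| = √0.080000 = 0.283
ρ < 1, so Jacobi converges

0.283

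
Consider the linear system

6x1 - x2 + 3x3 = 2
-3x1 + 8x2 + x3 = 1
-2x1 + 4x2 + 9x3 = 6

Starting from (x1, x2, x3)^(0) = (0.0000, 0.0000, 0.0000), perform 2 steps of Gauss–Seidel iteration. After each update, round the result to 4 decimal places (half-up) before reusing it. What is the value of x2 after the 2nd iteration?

Iteration 1:
  x1 = (2 - (-1)·0.0000 - (3)·0.0000) / (6) = 0.3333
  x2 = (1 - (-3)·0.3333 - (1)·0.0000) / (8) = 0.2500
  x3 = (6 - (-2)·0.3333 - (4)·0.2500) / (9) = 0.6296
Iteration 2:
  x1 = (2 - (-1)·0.2500 - (3)·0.6296) / (6) = 0.0602
  x2 = (1 - (-3)·0.0602 - (1)·0.6296) / (8) = 0.0689
  x3 = (6 - (-2)·0.0602 - (4)·0.0689) / (9) = 0.6494

0.0689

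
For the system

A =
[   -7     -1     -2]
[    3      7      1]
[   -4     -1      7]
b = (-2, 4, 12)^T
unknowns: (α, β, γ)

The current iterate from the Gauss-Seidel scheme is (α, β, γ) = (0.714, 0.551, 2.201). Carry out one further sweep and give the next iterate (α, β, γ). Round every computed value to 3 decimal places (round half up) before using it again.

(-0.422, 0.438, 1.536)

One sweep:
  α = (-2 - (-1)·0.551 - (-2)·2.201) / (-7) = -0.422
  β = (4 - (3)·-0.422 - (1)·2.201) / (7) = 0.438
  γ = (12 - (-4)·-0.422 - (-1)·0.438) / (7) = 1.536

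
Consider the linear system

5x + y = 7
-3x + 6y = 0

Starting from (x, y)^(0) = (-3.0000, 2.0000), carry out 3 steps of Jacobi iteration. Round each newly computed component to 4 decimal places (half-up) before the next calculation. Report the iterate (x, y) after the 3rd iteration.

(1.3000, 0.8500)

Iteration 1:
  x = (7 - (1)·2.0000) / (5) = 1.0000
  y = (0 - (-3)·-3.0000) / (6) = -1.5000
Iteration 2:
  x = (7 - (1)·-1.5000) / (5) = 1.7000
  y = (0 - (-3)·1.0000) / (6) = 0.5000
Iteration 3:
  x = (7 - (1)·0.5000) / (5) = 1.3000
  y = (0 - (-3)·1.7000) / (6) = 0.8500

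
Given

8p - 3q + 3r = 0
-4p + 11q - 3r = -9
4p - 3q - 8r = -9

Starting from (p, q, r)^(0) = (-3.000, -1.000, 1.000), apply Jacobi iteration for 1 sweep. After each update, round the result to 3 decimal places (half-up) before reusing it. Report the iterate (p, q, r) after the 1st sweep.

(-0.750, -1.636, 0.000)

Iteration 1:
  p = (0 - (-3)·-1.000 - (3)·1.000) / (8) = -0.750
  q = (-9 - (-4)·-3.000 - (-3)·1.000) / (11) = -1.636
  r = (-9 - (4)·-3.000 - (-3)·-1.000) / (-8) = 0.000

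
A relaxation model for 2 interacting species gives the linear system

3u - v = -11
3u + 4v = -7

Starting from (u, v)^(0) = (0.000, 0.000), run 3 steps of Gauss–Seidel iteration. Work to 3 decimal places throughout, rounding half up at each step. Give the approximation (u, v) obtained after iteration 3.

(-3.417, 0.813)

Iteration 1:
  u = (-11 - (-1)·0.000) / (3) = -3.667
  v = (-7 - (3)·-3.667) / (4) = 1.000
Iteration 2:
  u = (-11 - (-1)·1.000) / (3) = -3.333
  v = (-7 - (3)·-3.333) / (4) = 0.750
Iteration 3:
  u = (-11 - (-1)·0.750) / (3) = -3.417
  v = (-7 - (3)·-3.417) / (4) = 0.813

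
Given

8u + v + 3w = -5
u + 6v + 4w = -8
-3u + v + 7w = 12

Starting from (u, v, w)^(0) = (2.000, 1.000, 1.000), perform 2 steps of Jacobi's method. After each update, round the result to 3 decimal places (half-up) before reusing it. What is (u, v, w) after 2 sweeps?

(-1.244, -2.765, 1.565)

Iteration 1:
  u = (-5 - (1)·1.000 - (3)·1.000) / (8) = -1.125
  v = (-8 - (1)·2.000 - (4)·1.000) / (6) = -2.333
  w = (12 - (-3)·2.000 - (1)·1.000) / (7) = 2.429
Iteration 2:
  u = (-5 - (1)·-2.333 - (3)·2.429) / (8) = -1.244
  v = (-8 - (1)·-1.125 - (4)·2.429) / (6) = -2.765
  w = (12 - (-3)·-1.125 - (1)·-2.333) / (7) = 1.565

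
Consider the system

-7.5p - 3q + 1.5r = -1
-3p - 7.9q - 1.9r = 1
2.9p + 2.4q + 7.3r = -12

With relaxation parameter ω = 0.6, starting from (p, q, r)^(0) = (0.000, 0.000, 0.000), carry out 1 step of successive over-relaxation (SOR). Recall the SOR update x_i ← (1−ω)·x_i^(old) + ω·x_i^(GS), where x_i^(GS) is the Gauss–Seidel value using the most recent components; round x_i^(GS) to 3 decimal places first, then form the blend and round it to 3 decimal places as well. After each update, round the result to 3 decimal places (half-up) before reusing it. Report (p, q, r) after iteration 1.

Iteration 1:
  p: GS value = (-1 - (-3)·0.000 - (1.5)·0.000) / (-7.5) = 0.133;  p ← (1−ω)·0.000 + ω·0.133 = 0.080
  q: GS value = (1 - (-3)·0.080 - (-1.9)·0.000) / (-7.9) = -0.157;  q ← (1−ω)·0.000 + ω·-0.157 = -0.094
  r: GS value = (-12 - (2.9)·0.080 - (2.4)·-0.094) / (7.3) = -1.645;  r ← (1−ω)·0.000 + ω·-1.645 = -0.987

(0.080, -0.094, -0.987)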